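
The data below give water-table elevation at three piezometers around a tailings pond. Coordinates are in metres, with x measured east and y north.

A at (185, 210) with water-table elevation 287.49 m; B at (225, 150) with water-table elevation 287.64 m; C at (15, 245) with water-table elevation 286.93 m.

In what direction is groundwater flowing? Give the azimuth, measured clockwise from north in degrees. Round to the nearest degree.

Taking A as reference: B−A = (40, -60, +0.15); C−A = (-170, 35, -0.56).
Determinant of the coordinate differences = 40·35 − (-170)·(-60) = -8800.
∂h/∂x = [(+0.15)·35 − (-0.56)·(-60)] / -8800 = +0.003222
∂h/∂y = [40·(-0.56) − (-170)·(+0.15)] / -8800 = -0.0003523
Flow direction (−∇h) has components (-0.003222 E, +0.0003523 N).
Azimuth = atan2(E, N) = atan2(-0.003222, +0.0003523) = 276.2° ≈ 276°.

276°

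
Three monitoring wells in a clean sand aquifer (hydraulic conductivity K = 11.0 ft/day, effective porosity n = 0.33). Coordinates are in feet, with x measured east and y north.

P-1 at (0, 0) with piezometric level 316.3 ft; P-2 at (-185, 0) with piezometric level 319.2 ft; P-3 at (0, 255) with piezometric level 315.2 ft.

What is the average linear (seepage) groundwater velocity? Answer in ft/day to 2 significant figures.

∂h/∂x = (319.2 − 316.3) / (-185 − 0) = -0.01568
∂h/∂y = (315.2 − 316.3) / (255 − 0) = -0.004314
|∇h| = √(-0.01568² + -0.004314²) = 0.01626
Seepage velocity v = K·i/n = 11.0 × 0.01626 / 0.33 = 0.542 ft/day.

0.54 ft/day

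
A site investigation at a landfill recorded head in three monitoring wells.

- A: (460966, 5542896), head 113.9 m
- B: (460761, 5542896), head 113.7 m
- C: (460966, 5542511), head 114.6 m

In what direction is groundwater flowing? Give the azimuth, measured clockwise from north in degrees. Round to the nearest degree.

332°

∂h/∂x = (113.7 − 113.9) / (460761 − 460966) = +0.0009756
∂h/∂y = (114.6 − 113.9) / (5542511 − 5542896) = -0.001818
Flow direction (−∇h) has components (-0.0009756 E, +0.001818 N).
Azimuth = atan2(E, N) = atan2(-0.0009756, +0.001818) = 331.8° ≈ 332°.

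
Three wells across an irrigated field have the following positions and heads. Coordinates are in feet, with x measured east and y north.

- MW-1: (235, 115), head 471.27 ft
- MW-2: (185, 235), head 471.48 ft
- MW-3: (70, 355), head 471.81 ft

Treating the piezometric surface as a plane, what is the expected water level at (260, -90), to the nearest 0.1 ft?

471.0 ft

Differences from MW-1: to MW-2 (Δx, Δy, Δh) = (-50, 120, +0.21); to MW-3 = (-165, 240, +0.54).
Solve a·Δx + b·Δy = Δh: det = (-50)·240 − (-165)·120 = 7800.
∂h/∂x = [(+0.21)·240 − (+0.54)·120] / 7800 = -0.001846
∂h/∂y = [(-50)·(+0.54) − (-165)·(+0.21)] / 7800 = +0.0009808
h(260, -90) = 471.27 + (-0.001846)·(25) + (+0.0009808)·(-205) = 471.27 -0.046 -0.201 = 471.023 ft.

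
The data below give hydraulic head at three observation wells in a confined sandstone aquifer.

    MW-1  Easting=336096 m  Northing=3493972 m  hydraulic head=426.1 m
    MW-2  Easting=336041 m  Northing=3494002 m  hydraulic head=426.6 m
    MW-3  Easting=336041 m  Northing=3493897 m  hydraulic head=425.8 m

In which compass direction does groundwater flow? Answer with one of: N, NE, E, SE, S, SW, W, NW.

SE

Three-point gradient (reference MW-1): Δ to MW-2 = (-55, 30, +0.5), Δ to MW-3 = (-55, -75, -0.3).
∂h/∂x = -0.004935, ∂h/∂y = +0.007619 (det = 5775).
Flow = −∇h = (+0.004935 east, -0.007619 north), which points southeast.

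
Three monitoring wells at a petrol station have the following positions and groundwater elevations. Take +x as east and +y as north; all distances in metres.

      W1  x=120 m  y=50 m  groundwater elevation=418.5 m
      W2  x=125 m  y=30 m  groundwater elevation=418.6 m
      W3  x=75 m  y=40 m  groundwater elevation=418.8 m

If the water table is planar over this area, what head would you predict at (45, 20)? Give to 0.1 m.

Three-point gradient (reference W1): Δ to W2 = (5, -20, +0.1), Δ to W3 = (-45, -10, +0.3).
∂h/∂x = -0.005263, ∂h/∂y = -0.006316 (det = -950).
h(45, 20) = 418.5 + (-0.005263)·(-75) + (-0.006316)·(-30) = 418.5 +0.395 +0.189 = 419.084 m.

419.1 m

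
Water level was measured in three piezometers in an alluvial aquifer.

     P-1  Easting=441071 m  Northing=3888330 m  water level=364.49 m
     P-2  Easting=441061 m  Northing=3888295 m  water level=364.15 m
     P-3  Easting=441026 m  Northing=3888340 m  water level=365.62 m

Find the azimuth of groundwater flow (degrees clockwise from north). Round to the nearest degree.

126°

Taking P-1 as reference: P-2−P-1 = (-10, -35, -0.34); P-3−P-1 = (-45, 10, +1.13).
Solve a·Δx + b·Δy = Δh: det = (-10)·10 − (-45)·(-35) = -1675.
∂h/∂x = [(-0.34)·10 − (+1.13)·(-35)] / -1675 = -0.02158
∂h/∂y = [(-10)·(+1.13) − (-45)·(-0.34)] / -1675 = +0.01588
Flow direction (−∇h) has components (+0.02158 E, -0.01588 N).
Azimuth = atan2(E, N) = atan2(+0.02158, -0.01588) = 126.3° ≈ 126°.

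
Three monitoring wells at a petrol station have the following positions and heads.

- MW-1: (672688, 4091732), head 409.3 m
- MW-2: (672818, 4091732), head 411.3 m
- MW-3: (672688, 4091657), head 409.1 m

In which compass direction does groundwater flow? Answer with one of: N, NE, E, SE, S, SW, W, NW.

W

∂h/∂x = (411.3 − 409.3) / (672818 − 672688) = +0.01538
∂h/∂y = (409.1 − 409.3) / (4091657 − 4091732) = +0.002667
Flow = −∇h = (-0.01538 east, -0.002667 north), which points west.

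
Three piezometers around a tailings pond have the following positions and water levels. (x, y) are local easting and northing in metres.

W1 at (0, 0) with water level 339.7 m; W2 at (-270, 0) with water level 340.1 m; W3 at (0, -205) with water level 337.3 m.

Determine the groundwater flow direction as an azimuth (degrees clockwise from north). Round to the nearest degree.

∂h/∂x = (340.1 − 339.7) / (-270 − 0) = -0.001481
∂h/∂y = (337.3 − 339.7) / (-205 − 0) = +0.01171
Flow direction (−∇h) has components (+0.001481 E, -0.01171 N).
Azimuth = atan2(E, N) = atan2(+0.001481, -0.01171) = 172.8° ≈ 173°.

173°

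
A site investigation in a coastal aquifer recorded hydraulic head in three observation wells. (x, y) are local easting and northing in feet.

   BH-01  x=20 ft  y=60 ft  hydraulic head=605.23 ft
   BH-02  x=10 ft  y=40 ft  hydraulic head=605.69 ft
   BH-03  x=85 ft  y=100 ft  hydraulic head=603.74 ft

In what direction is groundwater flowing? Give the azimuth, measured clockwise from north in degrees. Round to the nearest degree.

037°

Taking BH-01 as reference: BH-02−BH-01 = (-10, -20, +0.46); BH-03−BH-01 = (65, 40, -1.49).
Solve a·Δx + b·Δy = Δh: det = (-10)·40 − 65·(-20) = 900.
∂h/∂x = [(+0.46)·40 − (-1.49)·(-20)] / 900 = -0.01267
∂h/∂y = [(-10)·(-1.49) − 65·(+0.46)] / 900 = -0.01667
Flow direction (−∇h) has components (+0.01267 E, +0.01667 N).
Azimuth = atan2(E, N) = atan2(+0.01267, +0.01667) = 37.2° ≈ 037°.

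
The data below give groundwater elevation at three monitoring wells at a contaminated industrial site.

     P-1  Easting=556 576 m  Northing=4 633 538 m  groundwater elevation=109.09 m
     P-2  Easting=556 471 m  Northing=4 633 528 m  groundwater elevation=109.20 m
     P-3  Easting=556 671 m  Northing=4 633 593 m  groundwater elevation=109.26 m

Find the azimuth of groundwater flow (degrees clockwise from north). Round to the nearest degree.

Differences from P-1: to P-2 (Δx, Δy, Δh) = (-105, -10, +0.11); to P-3 = (95, 55, +0.17).
Solve a·Δx + b·Δy = Δh: det = (-105)·55 − 95·(-10) = -4825.
∂h/∂x = [(+0.11)·55 − (+0.17)·(-10)] / -4825 = -0.001606
∂h/∂y = [(-105)·(+0.17) − 95·(+0.11)] / -4825 = +0.005865
Flow direction (−∇h) has components (+0.001606 E, -0.005865 N).
Azimuth = atan2(E, N) = atan2(+0.001606, -0.005865) = 164.7° ≈ 165°.

165°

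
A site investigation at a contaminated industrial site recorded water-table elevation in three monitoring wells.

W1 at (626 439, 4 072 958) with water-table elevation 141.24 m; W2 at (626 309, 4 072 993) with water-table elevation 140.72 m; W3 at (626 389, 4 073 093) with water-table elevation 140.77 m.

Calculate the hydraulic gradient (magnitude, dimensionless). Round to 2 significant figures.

Differences from W1: to W2 (Δx, Δy, Δh) = (-130, 35, -0.52); to W3 = (-50, 135, -0.47).
Solve a·Δx + b·Δy = Δh: det = (-130)·135 − (-50)·35 = -15800.
∂h/∂x = [(-0.52)·135 − (-0.47)·35] / -15800 = +0.003402
∂h/∂y = [(-130)·(-0.47) − (-50)·(-0.52)] / -15800 = -0.002222
|∇h| = √(0.003402² + -0.002222²) = 0.004063

0.0041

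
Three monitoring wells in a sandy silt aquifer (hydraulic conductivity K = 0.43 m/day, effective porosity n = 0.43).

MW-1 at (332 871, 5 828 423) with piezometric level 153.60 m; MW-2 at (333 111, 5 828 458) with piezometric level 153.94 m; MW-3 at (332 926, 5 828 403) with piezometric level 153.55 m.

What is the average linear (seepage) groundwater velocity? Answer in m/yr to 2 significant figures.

1.7 m/yr

With h = a·x + b·y + c and MW-1 as origin, the differences give:
  240·a + 35·b = +0.34
  55·a + (-20)·b = -0.05
Eliminate b (×(-20) and ×35, subtract): -6725·a = -5.050 → a = ∂h/∂x = +0.0007509
Back-substitute: b = ∂h/∂y = +0.004565.
|∇h| = √(0.0007509² + 0.004565²) = 0.004626
Seepage velocity v = K·i/n = 0.43 × 0.004626 / 0.43 = 0.004626 m/day = 1.69 m/yr.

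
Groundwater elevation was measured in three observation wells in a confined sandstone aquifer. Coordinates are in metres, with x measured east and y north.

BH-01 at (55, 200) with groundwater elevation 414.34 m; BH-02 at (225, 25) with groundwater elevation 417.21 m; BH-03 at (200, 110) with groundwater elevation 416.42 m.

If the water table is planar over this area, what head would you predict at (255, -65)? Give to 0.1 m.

418.1 m

With h = a·x + b·y + c and BH-01 as origin, the differences give:
  170·a + (-175)·b = +2.87
  145·a + (-90)·b = +2.08
Eliminate b (×(-90) and ×(-175), subtract): 10075·a = 105.700 → a = ∂h/∂x = +0.01049
Back-substitute: b = ∂h/∂y = -0.006208.
h(255, -65) = 414.34 + (+0.01049)·(200) + (-0.006208)·(-265) = 414.34 +2.098 +1.645 = 418.083 m.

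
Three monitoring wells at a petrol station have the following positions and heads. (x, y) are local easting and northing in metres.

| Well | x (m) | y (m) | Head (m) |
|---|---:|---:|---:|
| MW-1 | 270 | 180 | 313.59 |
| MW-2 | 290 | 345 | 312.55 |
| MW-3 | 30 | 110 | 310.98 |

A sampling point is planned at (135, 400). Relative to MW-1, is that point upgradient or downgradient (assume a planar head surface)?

downgradient

Taking MW-1 as reference: MW-2−MW-1 = (20, 165, -1.04); MW-3−MW-1 = (-240, -70, -2.61).
Solve a·Δx + b·Δy = Δh: det = 20·(-70) − (-240)·165 = 38200.
∂h/∂x = [(-1.04)·(-70) − (-2.61)·165] / 38200 = +0.01318
∂h/∂y = [20·(-2.61) − (-240)·(-1.04)] / 38200 = -0.007901
Head at (135, 400) = 313.59 + (+0.01318)·(-135) + (-0.007901)·(220) = 310.07 m.
That is lower than the 313.59 m at MW-1, so the point is downgradient.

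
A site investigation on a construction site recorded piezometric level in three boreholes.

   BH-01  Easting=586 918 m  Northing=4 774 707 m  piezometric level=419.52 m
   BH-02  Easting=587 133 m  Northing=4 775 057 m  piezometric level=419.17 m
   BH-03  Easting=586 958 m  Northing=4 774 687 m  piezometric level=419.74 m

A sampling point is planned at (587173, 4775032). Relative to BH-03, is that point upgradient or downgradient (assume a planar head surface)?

Taking BH-01 as reference: BH-02−BH-01 = (215, 350, -0.35); BH-03−BH-01 = (40, -20, +0.22).
Solve a·Δx + b·Δy = Δh: det = 215·(-20) − 40·350 = -18300.
∂h/∂x = [(-0.35)·(-20) − (+0.22)·350] / -18300 = +0.003825
∂h/∂y = [215·(+0.22) − 40·(-0.35)] / -18300 = -0.003350
Head at (587173, 4775032) = 419.52 + (+0.003825)·(255) + (-0.003350)·(325) = 419.41 m.
That is lower than the 419.74 m at BH-03, so the point is downgradient.

downgradient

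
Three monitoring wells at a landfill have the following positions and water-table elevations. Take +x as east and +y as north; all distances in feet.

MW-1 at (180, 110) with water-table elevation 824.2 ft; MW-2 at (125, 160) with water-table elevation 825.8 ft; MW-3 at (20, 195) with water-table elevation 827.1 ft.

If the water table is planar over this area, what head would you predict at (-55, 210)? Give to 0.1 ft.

Three-point gradient (reference MW-1): Δ to MW-2 = (-55, 50, +1.6), Δ to MW-3 = (-160, 85, +2.9).
∂h/∂x = -0.002707, ∂h/∂y = +0.02902 (det = 3325).
h(-55, 210) = 824.2 + (-0.002707)·(-235) + (+0.02902)·(100) = 824.2 +0.636 +2.902 = 827.738 ft.

827.7 ft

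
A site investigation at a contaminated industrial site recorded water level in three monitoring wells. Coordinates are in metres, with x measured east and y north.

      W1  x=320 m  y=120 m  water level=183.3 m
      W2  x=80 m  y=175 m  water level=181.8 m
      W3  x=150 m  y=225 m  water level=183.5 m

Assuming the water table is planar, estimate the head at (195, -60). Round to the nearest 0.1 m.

Taking W1 as reference: W2−W1 = (-240, 55, -1.5); W3−W1 = (-170, 105, +0.2).
Determinant of the coordinate differences = (-240)·105 − (-170)·55 = -15850.
∂h/∂x = [(-1.5)·105 − (+0.2)·55] / -15850 = +0.01063
∂h/∂y = [(-240)·(+0.2) − (-170)·(-1.5)] / -15850 = +0.01912
h(195, -60) = 183.3 + (+0.01063)·(-125) + (+0.01912)·(-180) = 183.3 -1.329 -3.441 = 178.530 m.

178.5 m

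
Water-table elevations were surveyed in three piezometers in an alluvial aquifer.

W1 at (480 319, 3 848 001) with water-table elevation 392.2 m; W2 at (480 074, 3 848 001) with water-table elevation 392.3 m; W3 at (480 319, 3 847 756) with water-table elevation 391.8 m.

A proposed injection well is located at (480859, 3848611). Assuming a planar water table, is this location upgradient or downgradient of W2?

upgradient

∂h/∂x = (392.3 − 392.2) / (480074 − 480319) = -0.0004082
∂h/∂y = (391.8 − 392.2) / (3847756 − 3848001) = +0.001633
Head at (480859, 3848611) = 392.2 + (-0.0004082)·(540) + (+0.001633)·(610) = 392.98 m.
That is higher than the 392.3 m at W2, so the point is upgradient.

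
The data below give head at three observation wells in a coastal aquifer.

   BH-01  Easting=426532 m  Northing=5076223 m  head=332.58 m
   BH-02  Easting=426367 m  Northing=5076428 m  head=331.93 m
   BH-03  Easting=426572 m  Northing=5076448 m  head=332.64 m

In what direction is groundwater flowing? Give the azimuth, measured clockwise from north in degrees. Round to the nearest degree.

276°

Differences from BH-01: to BH-02 (Δx, Δy, Δh) = (-165, 205, -0.65); to BH-03 = (40, 225, +0.06).
Determinant of the coordinate differences = (-165)·225 − 40·205 = -45325.
∂h/∂x = [(-0.65)·225 − (+0.06)·205] / -45325 = +0.003498
∂h/∂y = [(-165)·(+0.06) − 40·(-0.65)] / -45325 = -0.0003552
Flow direction (−∇h) has components (-0.003498 E, +0.0003552 N).
Azimuth = atan2(E, N) = atan2(-0.003498, +0.0003552) = 275.8° ≈ 276°.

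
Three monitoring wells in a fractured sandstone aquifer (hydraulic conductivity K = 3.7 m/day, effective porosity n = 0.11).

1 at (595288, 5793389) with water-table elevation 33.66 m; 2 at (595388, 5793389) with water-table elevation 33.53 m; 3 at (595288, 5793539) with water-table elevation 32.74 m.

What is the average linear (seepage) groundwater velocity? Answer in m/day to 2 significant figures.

0.21 m/day

∂h/∂x = (33.53 − 33.66) / (595388 − 595288) = -0.001300
∂h/∂y = (32.74 − 33.66) / (5793539 − 5793389) = -0.006133
|∇h| = √(-0.001300² + -0.006133²) = 0.006269
Seepage velocity v = K·i/n = 3.7 × 0.006269 / 0.11 = 0.2109 m/day.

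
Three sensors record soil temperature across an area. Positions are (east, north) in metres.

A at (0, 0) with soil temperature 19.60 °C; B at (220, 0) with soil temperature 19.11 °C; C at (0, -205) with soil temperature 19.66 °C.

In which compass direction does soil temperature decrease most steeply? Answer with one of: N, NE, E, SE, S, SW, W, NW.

E

∂T/∂x = (19.11 − 19.60) / (220 − 0) = -0.002227
∂T/∂y = (19.66 − 19.60) / (-205 − 0) = -0.0002927
Steepest decrease is along −∇f = (+0.002227 E, +0.0002927 N) → east.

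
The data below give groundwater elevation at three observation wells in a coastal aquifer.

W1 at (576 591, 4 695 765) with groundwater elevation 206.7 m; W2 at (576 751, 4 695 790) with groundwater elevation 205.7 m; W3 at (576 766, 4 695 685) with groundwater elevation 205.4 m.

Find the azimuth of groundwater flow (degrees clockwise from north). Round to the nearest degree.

106°

Differences from W1: to W2 (Δx, Δy, Δh) = (160, 25, -1.0); to W3 = (175, -80, -1.3).
Determinant of the coordinate differences = 160·(-80) − 175·25 = -17175.
∂h/∂x = [(-1.0)·(-80) − (-1.3)·25] / -17175 = -0.006550
∂h/∂y = [160·(-1.3) − 175·(-1.0)] / -17175 = +0.001921
Flow direction (−∇h) has components (+0.006550 E, -0.001921 N).
Azimuth = atan2(E, N) = atan2(+0.006550, -0.001921) = 106.3° ≈ 106°.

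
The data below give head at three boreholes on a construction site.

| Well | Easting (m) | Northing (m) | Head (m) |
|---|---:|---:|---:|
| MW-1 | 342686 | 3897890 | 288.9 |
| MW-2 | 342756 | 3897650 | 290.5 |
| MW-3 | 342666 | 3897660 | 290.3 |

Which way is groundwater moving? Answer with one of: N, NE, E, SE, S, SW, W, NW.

Differences from MW-1: to MW-2 (Δx, Δy, Δh) = (70, -240, +1.6); to MW-3 = (-20, -230, +1.4).
Solve a·Δx + b·Δy = Δh: det = 70·(-230) − (-20)·(-240) = -20900.
∂h/∂x = [(+1.6)·(-230) − (+1.4)·(-240)] / -20900 = +0.001531
∂h/∂y = [70·(+1.4) − (-20)·(+1.6)] / -20900 = -0.006220
Flow = −∇h = (-0.001531 east, +0.006220 north), which points north.

N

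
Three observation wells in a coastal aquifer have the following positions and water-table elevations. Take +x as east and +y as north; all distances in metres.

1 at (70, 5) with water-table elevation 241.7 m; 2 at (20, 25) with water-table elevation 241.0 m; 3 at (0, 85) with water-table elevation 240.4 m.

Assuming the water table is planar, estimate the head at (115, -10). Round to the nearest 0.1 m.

Differences from 1: to 2 (Δx, Δy, Δh) = (-50, 20, -0.7); to 3 = (-70, 80, -1.3).
Determinant of the coordinate differences = (-50)·80 − (-70)·20 = -2600.
∂h/∂x = [(-0.7)·80 − (-1.3)·20] / -2600 = +0.01154
∂h/∂y = [(-50)·(-1.3) − (-70)·(-0.7)] / -2600 = -0.006154
h(115, -10) = 241.7 + (+0.01154)·(45) + (-0.006154)·(-15) = 241.7 +0.519 +0.092 = 242.312 m.

242.3 m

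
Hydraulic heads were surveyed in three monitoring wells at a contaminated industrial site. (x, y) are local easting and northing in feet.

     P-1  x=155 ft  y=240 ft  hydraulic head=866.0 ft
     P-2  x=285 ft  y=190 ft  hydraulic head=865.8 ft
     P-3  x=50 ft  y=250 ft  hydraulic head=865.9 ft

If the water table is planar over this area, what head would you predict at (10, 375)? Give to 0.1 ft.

866.9 ft

Three-point gradient (reference P-1): Δ to P-2 = (130, -50, -0.2), Δ to P-3 = (-105, 10, -0.1).
∂h/∂x = +0.001772, ∂h/∂y = +0.008608 (det = -3950).
h(10, 375) = 866.0 + (+0.001772)·(-145) + (+0.008608)·(135) = 866.0 -0.257 +1.162 = 866.905 ft.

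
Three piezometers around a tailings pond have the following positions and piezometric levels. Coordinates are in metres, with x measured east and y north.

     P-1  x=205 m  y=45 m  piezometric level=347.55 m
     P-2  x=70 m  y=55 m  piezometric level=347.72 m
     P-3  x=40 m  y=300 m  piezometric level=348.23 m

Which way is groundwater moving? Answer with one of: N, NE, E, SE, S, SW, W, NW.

SE

Differences from P-1: to P-2 (Δx, Δy, Δh) = (-135, 10, +0.17); to P-3 = (-165, 255, +0.68).
Solve a·Δx + b·Δy = Δh: det = (-135)·255 − (-165)·10 = -32775.
∂h/∂x = [(+0.17)·255 − (+0.68)·10] / -32775 = -0.001115
∂h/∂y = [(-135)·(+0.68) − (-165)·(+0.17)] / -32775 = +0.001945
Flow = −∇h = (+0.001115 east, -0.001945 north), which points southeast.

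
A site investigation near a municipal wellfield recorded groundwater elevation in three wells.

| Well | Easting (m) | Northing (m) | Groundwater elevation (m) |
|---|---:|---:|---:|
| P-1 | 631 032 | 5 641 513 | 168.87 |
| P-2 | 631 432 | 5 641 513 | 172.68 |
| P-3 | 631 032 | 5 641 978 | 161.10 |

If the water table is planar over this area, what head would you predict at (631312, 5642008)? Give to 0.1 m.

163.3 m

∂h/∂x = (172.68 − 168.87) / (631432 − 631032) = +0.009525
∂h/∂y = (161.10 − 168.87) / (5641978 − 5641513) = -0.01671
h(631312, 5642008) = 168.87 + (+0.009525)·(280) + (-0.01671)·(495) = 168.87 +2.667 -8.271 = 163.266 m.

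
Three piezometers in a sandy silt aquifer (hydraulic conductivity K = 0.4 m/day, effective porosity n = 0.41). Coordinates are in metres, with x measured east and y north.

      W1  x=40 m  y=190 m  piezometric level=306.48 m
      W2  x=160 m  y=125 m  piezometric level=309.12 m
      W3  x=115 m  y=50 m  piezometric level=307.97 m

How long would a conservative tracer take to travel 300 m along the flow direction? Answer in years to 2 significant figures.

With h = a·x + b·y + c and W1 as origin, the differences give:
  120·a + (-65)·b = +2.64
  75·a + (-140)·b = +1.49
Eliminate b (×(-140) and ×(-65), subtract): -11925·a = -272.750 → a = ∂h/∂x = +0.02287
Back-substitute: b = ∂h/∂y = +0.001610.
|∇h| = √(0.02287² + 0.001610²) = 0.02293
Seepage velocity v = K·i/n = 0.4 × 0.02293 / 0.41 = 0.02237 m/day.
t = 300 / 0.02237 = 1.341e+04 days = 36.7 years.

37 years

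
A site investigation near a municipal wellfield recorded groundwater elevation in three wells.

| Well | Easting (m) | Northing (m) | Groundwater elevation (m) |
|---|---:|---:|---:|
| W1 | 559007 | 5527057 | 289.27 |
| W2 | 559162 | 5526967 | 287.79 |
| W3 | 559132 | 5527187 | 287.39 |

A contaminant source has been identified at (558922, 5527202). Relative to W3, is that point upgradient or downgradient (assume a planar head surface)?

upgradient

Differences from W1: to W2 (Δx, Δy, Δh) = (155, -90, -1.48); to W3 = (125, 130, -1.88).
Solve a·Δx + b·Δy = Δh: det = 155·130 − 125·(-90) = 31400.
∂h/∂x = [(-1.48)·130 − (-1.88)·(-90)] / 31400 = -0.01152
∂h/∂y = [155·(-1.88) − 125·(-1.48)] / 31400 = -0.003389
Head at (558922, 5527202) = 289.27 + (-0.01152)·(-85) + (-0.003389)·(145) = 289.76 m.
That is higher than the 287.39 m at W3, so the point is upgradient.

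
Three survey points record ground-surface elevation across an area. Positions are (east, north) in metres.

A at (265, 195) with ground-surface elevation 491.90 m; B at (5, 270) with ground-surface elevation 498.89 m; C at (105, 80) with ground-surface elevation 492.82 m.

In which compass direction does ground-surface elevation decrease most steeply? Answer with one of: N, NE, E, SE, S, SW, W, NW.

Taking A as reference: B−A = (-260, 75, +6.99); C−A = (-160, -115, +0.92).
Solve a·Δx + b·Δy = Δz: det = (-260)·(-115) − (-160)·75 = 41900.
∂z/∂x = [(+6.99)·(-115) − (+0.92)·75] / 41900 = -0.02083
∂z/∂y = [(-260)·(+0.92) − (-160)·(+6.99)] / 41900 = +0.02098
Steepest decrease is along −∇f = (+0.02083 E, -0.02098 N) → southeast.

SE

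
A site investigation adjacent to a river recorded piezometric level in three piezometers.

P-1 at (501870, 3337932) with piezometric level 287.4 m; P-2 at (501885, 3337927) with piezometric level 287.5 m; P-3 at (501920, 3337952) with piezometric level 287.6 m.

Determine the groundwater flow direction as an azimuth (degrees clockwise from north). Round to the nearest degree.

304°

Taking P-1 as reference: P-2−P-1 = (15, -5, +0.1); P-3−P-1 = (50, 20, +0.2).
Determinant of the coordinate differences = 15·20 − 50·(-5) = 550.
∂h/∂x = [(+0.1)·20 − (+0.2)·(-5)] / 550 = +0.005455
∂h/∂y = [15·(+0.2) − 50·(+0.1)] / 550 = -0.003636
Flow direction (−∇h) has components (-0.005455 E, +0.003636 N).
Azimuth = atan2(E, N) = atan2(-0.005455, +0.003636) = 303.7° ≈ 304°.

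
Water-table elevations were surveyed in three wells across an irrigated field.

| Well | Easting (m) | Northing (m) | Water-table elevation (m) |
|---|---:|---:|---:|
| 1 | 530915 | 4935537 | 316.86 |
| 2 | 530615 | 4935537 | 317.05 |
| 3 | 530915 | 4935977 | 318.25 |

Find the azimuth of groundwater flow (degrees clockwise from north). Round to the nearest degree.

169°

∂h/∂x = (317.05 − 316.86) / (530615 − 530915) = -0.0006333
∂h/∂y = (318.25 − 316.86) / (4935977 − 4935537) = +0.003159
Flow direction (−∇h) has components (+0.0006333 E, -0.003159 N).
Azimuth = atan2(E, N) = atan2(+0.0006333, -0.003159) = 168.7° ≈ 169°.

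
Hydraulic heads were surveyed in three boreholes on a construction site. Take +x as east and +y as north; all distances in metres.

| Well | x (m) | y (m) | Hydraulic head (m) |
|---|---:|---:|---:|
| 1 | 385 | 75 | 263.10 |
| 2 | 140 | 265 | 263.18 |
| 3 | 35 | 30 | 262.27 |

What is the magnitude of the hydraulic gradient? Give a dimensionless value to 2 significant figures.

With h = a·x + b·y + c and 1 as origin, the differences give:
  (-245)·a + 190·b = +0.08
  (-350)·a + (-45)·b = -0.83
Eliminate b (×(-45) and ×190, subtract): 77525·a = 154.100 → a = ∂h/∂x = +0.001988
Back-substitute: b = ∂h/∂y = +0.002984.
|∇h| = √(0.001988² + 0.002984²) = 0.003586

0.0036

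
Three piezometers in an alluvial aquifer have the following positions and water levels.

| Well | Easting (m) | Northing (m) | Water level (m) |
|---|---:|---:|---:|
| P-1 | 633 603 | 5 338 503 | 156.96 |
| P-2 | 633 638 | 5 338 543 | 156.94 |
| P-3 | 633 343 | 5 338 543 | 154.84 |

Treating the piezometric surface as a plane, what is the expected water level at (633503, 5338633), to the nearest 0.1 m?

Differences from P-1: to P-2 (Δx, Δy, Δh) = (35, 40, -0.02); to P-3 = (-260, 40, -2.12).
Solve a·Δx + b·Δy = Δh: det = 35·40 − (-260)·40 = 11800.
∂h/∂x = [(-0.02)·40 − (-2.12)·40] / 11800 = +0.007119
∂h/∂y = [35·(-2.12) − (-260)·(-0.02)] / 11800 = -0.006729
h(633503, 5338633) = 156.96 + (+0.007119)·(-100) + (-0.006729)·(130) = 156.96 -0.712 -0.875 = 155.373 m.

155.4 m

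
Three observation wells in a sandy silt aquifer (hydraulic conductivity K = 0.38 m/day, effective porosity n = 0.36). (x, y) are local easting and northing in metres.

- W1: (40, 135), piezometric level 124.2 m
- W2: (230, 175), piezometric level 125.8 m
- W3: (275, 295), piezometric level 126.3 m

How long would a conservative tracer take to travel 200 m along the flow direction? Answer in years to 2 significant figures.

Differences from W1: to W2 (Δx, Δy, Δh) = (190, 40, +1.6); to W3 = (235, 160, +2.1).
Solve a·Δx + b·Δy = Δh: det = 190·160 − 235·40 = 21000.
∂h/∂x = [(+1.6)·160 − (+2.1)·40] / 21000 = +0.008190
∂h/∂y = [190·(+2.1) − 235·(+1.6)] / 21000 = +0.001095
|∇h| = √(0.008190² + 0.001095²) = 0.008263
Seepage velocity v = K·i/n = 0.38 × 0.008263 / 0.36 = 0.008722 m/day.
t = 200 / 0.008722 = 2.293e+04 days = 62.8 years.

63 years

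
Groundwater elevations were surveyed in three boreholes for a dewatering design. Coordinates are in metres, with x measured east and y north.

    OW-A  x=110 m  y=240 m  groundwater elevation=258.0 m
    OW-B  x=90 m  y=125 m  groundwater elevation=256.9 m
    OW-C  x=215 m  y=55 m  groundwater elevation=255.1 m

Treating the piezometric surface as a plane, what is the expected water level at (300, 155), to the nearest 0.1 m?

With h = a·x + b·y + c and OW-A as origin, the differences give:
  (-20)·a + (-115)·b = -1.1
  105·a + (-185)·b = -2.9
Eliminate b (×(-185) and ×(-115), subtract): 15775·a = -130.00 → a = ∂h/∂x = -0.008241
Back-substitute: b = ∂h/∂y = +0.01100.
h(300, 155) = 258.0 + (-0.008241)·(190) + (+0.01100)·(-85) = 258.0 -1.566 -0.935 = 255.499 m.

255.5 m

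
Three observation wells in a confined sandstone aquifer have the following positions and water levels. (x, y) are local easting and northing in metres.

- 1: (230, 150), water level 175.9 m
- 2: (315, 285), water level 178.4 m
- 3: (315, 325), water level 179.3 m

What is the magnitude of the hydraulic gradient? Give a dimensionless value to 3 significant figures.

0.0234

Differences from 1: to 2 (Δx, Δy, Δh) = (85, 135, +2.5); to 3 = (85, 175, +3.4).
Solve a·Δx + b·Δy = Δh: det = 85·175 − 85·135 = 3400.
∂h/∂x = [(+2.5)·175 − (+3.4)·135] / 3400 = -0.006324
∂h/∂y = [85·(+3.4) − 85·(+2.5)] / 3400 = +0.02250
|∇h| = √(-0.006324² + 0.02250²) = 0.02337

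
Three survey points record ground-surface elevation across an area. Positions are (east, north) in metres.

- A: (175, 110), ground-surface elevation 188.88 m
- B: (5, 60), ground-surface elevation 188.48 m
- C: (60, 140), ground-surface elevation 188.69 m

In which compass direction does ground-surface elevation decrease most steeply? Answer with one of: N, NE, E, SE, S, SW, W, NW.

Taking A as reference: B−A = (-170, -50, -0.40); C−A = (-115, 30, -0.19).
Determinant of the coordinate differences = (-170)·30 − (-115)·(-50) = -10850.
∂z/∂x = [(-0.40)·30 − (-0.19)·(-50)] / -10850 = +0.001982
∂z/∂y = [(-170)·(-0.19) − (-115)·(-0.40)] / -10850 = +0.001263
Steepest decrease is along −∇f = (-0.001982 E, -0.001263 N) → southwest.

SW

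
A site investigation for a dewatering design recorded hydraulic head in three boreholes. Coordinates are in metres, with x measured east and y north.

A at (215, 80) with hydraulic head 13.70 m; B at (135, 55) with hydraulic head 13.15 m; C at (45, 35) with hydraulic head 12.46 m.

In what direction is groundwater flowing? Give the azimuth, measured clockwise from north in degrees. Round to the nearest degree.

312°

Three-point gradient (reference A): Δ to B = (-80, -25, -0.55), Δ to C = (-170, -45, -1.24).
∂h/∂x = +0.009615, ∂h/∂y = -0.008769 (det = -650).
Flow direction (−∇h) has components (-0.009615 E, +0.008769 N).
Azimuth = atan2(E, N) = atan2(-0.009615, +0.008769) = 312.4° ≈ 312°.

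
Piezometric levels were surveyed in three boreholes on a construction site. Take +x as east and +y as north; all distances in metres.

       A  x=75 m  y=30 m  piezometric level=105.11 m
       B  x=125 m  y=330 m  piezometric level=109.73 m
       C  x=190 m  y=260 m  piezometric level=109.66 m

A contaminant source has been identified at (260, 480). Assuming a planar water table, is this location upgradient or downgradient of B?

upgradient

With h = a·x + b·y + c and A as origin, the differences give:
  50·a + 300·b = +4.62
  115·a + 230·b = +4.55
Eliminate b (×230 and ×300, subtract): -23000·a = -302.400 → a = ∂h/∂x = +0.01315
Back-substitute: b = ∂h/∂y = +0.01321.
Head at (260, 480) = 105.11 + (+0.01315)·(185) + (+0.01321)·(450) = 113.49 m.
That is higher than the 109.73 m at B, so the point is upgradient.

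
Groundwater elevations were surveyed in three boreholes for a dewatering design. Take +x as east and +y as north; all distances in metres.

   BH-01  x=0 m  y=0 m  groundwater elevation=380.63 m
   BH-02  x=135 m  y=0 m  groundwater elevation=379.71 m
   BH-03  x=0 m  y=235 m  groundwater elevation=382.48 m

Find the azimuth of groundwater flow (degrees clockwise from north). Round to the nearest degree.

∂h/∂x = (379.71 − 380.63) / (135 − 0) = -0.006815
∂h/∂y = (382.48 − 380.63) / (235 − 0) = +0.007872
Flow direction (−∇h) has components (+0.006815 E, -0.007872 N).
Azimuth = atan2(E, N) = atan2(+0.006815, -0.007872) = 139.1° ≈ 139°.

139°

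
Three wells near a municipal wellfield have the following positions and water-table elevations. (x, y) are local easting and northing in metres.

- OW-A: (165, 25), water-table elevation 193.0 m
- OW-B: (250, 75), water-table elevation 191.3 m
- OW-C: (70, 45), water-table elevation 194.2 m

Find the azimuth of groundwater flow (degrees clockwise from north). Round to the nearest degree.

Taking OW-A as reference: OW-B−OW-A = (85, 50, -1.7); OW-C−OW-A = (-95, 20, +1.2).
Solve a·Δx + b·Δy = Δh: det = 85·20 − (-95)·50 = 6450.
∂h/∂x = [(-1.7)·20 − (+1.2)·50] / 6450 = -0.01457
∂h/∂y = [85·(+1.2) − (-95)·(-1.7)] / 6450 = -0.009225
Flow direction (−∇h) has components (+0.01457 E, +0.009225 N).
Azimuth = atan2(E, N) = atan2(+0.01457, +0.009225) = 57.7° ≈ 058°.

058°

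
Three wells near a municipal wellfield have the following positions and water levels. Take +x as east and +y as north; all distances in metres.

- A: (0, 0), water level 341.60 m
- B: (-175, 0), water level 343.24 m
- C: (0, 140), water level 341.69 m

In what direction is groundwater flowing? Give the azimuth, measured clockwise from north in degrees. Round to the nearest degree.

094°

∂h/∂x = (343.24 − 341.60) / (-175 − 0) = -0.009371
∂h/∂y = (341.69 − 341.60) / (140 − 0) = +0.0006429
Flow direction (−∇h) has components (+0.009371 E, -0.0006429 N).
Azimuth = atan2(E, N) = atan2(+0.009371, -0.0006429) = 93.9° ≈ 094°.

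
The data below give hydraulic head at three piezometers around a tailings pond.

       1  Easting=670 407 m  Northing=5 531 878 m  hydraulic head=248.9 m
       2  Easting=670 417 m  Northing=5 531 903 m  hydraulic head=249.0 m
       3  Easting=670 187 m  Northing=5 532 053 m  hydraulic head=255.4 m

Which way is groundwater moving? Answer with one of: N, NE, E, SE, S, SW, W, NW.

Three-point gradient (reference 1): Δ to 2 = (10, 25, +0.1), Δ to 3 = (-220, 175, +6.5).
∂h/∂x = -0.02000, ∂h/∂y = +0.01200 (det = 7250).
Flow = −∇h = (+0.02000 east, -0.01200 north), which points southeast.

SE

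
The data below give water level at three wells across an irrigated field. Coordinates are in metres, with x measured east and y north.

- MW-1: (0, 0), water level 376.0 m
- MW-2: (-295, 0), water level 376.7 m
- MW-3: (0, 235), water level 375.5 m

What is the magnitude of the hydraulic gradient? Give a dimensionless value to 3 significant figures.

0.00319

∂h/∂x = (376.7 − 376.0) / (-295 − 0) = -0.002373
∂h/∂y = (375.5 − 376.0) / (235 − 0) = -0.002128
|∇h| = √(-0.002373² + -0.002128²) = 0.003187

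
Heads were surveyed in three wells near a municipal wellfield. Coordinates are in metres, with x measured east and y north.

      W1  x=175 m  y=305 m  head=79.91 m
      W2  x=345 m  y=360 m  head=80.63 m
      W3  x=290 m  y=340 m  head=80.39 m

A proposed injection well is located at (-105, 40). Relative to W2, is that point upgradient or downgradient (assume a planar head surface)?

Differences from W1: to W2 (Δx, Δy, Δh) = (170, 55, +0.72); to W3 = (115, 35, +0.48).
Determinant of the coordinate differences = 170·35 − 115·55 = -375.
∂h/∂x = [(+0.72)·35 − (+0.48)·55] / -375 = +0.003200
∂h/∂y = [170·(+0.48) − 115·(+0.72)] / -375 = +0.003200
Head at (-105, 40) = 79.91 + (+0.003200)·(-280) + (+0.003200)·(-265) = 78.17 m.
That is lower than the 80.63 m at W2, so the point is downgradient.

downgradient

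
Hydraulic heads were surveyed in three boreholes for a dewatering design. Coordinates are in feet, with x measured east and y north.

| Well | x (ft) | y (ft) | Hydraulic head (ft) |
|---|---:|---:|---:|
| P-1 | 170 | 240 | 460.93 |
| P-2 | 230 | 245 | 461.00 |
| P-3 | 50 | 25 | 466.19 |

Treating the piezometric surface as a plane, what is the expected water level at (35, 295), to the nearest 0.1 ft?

Taking P-1 as reference: P-2−P-1 = (60, 5, +0.07); P-3−P-1 = (-120, -215, +5.26).
Solve a·Δx + b·Δy = Δh: det = 60·(-215) − (-120)·5 = -12300.
∂h/∂x = [(+0.07)·(-215) − (+5.26)·5] / -12300 = +0.003362
∂h/∂y = [60·(+5.26) − (-120)·(+0.07)] / -12300 = -0.02634
h(35, 295) = 460.93 + (+0.003362)·(-135) + (-0.02634)·(55) = 460.93 -0.454 -1.449 = 459.027 ft.

459.0 ft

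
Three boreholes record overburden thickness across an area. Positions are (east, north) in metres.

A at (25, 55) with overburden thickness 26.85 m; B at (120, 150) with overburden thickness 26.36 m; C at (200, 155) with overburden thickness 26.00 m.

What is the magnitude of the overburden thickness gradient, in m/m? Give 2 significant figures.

Taking A as reference: B−A = (95, 95, -0.49); C−A = (175, 100, -0.85).
Determinant of the coordinate differences = 95·100 − 175·95 = -7125.
∂d/∂x = [(-0.49)·100 − (-0.85)·95] / -7125 = -0.004456
∂d/∂y = [95·(-0.85) − 175·(-0.49)] / -7125 = -0.0007018
|∇f| = √(-0.004456² + -0.0007018²) = 0.004511 m/m

0.0045 m/m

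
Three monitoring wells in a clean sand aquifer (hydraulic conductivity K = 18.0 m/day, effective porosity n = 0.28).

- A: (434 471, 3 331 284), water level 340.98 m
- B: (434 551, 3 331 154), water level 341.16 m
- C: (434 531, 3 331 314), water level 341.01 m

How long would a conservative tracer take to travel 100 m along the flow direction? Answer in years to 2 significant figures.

3.5 years

Differences from A: to B (Δx, Δy, Δh) = (80, -130, +0.18); to C = (60, 30, +0.03).
Solve a·Δx + b·Δy = Δh: det = 80·30 − 60·(-130) = 10200.
∂h/∂x = [(+0.18)·30 − (+0.03)·(-130)] / 10200 = +0.0009118
∂h/∂y = [80·(+0.03) − 60·(+0.18)] / 10200 = -0.0008235
|∇h| = √(0.0009118² + -0.0008235²) = 0.001229
Seepage velocity v = K·i/n = 18.0 × 0.001229 / 0.28 = 0.07901 m/day.
t = 100 / 0.07901 = 1266 days = 3.47 years.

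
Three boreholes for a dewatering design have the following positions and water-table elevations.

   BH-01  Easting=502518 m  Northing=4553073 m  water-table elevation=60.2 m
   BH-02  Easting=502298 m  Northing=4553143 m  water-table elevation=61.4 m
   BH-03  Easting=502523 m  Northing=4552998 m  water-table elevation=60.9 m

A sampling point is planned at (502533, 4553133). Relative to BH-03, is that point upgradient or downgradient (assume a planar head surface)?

downgradient

With h = a·x + b·y + c and BH-01 as origin, the differences give:
  (-220)·a + 70·b = +1.2
  5·a + (-75)·b = +0.7
Eliminate b (×(-75) and ×70, subtract): 16150·a = -139.00 → a = ∂h/∂x = -0.008607
Back-substitute: b = ∂h/∂y = -0.009907.
Head at (502533, 4553133) = 60.2 + (-0.008607)·(15) + (-0.009907)·(60) = 59.48 m.
That is lower than the 60.9 m at BH-03, so the point is downgradient.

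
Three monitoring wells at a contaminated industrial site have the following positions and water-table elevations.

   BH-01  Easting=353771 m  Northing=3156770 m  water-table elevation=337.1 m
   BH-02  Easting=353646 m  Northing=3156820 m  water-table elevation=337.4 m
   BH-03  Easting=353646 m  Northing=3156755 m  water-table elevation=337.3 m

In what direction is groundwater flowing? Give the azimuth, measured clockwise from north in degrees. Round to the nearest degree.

Taking BH-01 as reference: BH-02−BH-01 = (-125, 50, +0.3); BH-03−BH-01 = (-125, -15, +0.2).
Determinant of the coordinate differences = (-125)·(-15) − (-125)·50 = 8125.
∂h/∂x = [(+0.3)·(-15) − (+0.2)·50] / 8125 = -0.001785
∂h/∂y = [(-125)·(+0.2) − (-125)·(+0.3)] / 8125 = +0.001538
Flow direction (−∇h) has components (+0.001785 E, -0.001538 N).
Azimuth = atan2(E, N) = atan2(+0.001785, -0.001538) = 130.8° ≈ 131°.

131°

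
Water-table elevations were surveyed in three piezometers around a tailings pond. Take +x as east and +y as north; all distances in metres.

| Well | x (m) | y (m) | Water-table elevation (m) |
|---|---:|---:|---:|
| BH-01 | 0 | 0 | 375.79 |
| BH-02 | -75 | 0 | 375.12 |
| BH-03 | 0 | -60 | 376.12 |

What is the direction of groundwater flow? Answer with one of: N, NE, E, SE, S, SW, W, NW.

NW

∂h/∂x = (375.12 − 375.79) / (-75 − 0) = +0.008933
∂h/∂y = (376.12 − 375.79) / (-60 − 0) = -0.005500
Flow = −∇h = (-0.008933 east, +0.005500 north), which points northwest.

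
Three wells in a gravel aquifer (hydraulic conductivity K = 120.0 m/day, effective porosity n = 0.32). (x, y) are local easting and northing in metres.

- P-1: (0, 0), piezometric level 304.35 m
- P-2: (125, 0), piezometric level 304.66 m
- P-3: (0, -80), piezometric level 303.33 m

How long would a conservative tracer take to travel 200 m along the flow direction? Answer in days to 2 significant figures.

∂h/∂x = (304.66 − 304.35) / (125 − 0) = +0.002480
∂h/∂y = (303.33 − 304.35) / (-80 − 0) = +0.01275
|∇h| = √(0.002480² + 0.01275²) = 0.01299
Seepage velocity v = K·i/n = 120.0 × 0.01299 / 0.32 = 4.871 m/day.
t = 200 / 4.871 = 41.06 days.

41 days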